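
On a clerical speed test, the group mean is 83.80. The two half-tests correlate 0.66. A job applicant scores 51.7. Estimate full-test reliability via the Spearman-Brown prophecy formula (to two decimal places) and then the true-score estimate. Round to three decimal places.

58.120

Spearman-Brown: ρ = 2r/(1 + r) = 2(0.66)/(1 + 0.66) = 1.320/1.66 = 0.7952 → 0.80
Regress the observed score toward the mean by the unreliability: T̂ = 0.80·51.7 + 0.20·83.80 = 41.360 + 16.7600 = 58.1200.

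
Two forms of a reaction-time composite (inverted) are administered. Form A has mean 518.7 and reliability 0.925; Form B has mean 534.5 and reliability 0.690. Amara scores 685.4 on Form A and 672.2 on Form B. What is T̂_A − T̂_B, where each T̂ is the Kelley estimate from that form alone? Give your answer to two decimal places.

T̂_A = 0.925(685.4) + 0.075(518.7) = 672.8975
T̂_B = 0.690(672.2) + 0.310(534.5) = 629.5130
T̂_A − T̂_B = 43.3845

43.38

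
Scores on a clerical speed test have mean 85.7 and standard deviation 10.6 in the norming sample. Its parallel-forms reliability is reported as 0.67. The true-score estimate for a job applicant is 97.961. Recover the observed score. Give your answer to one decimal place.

T̂ = ρX + (1 − ρ)μ  ⇒  X = (T̂ − (1 − ρ)μ) / ρ
X = (97.961 − 0.33 × 85.7) / 0.67 = (97.961 − 28.281) / 0.67 = 69.680 / 0.67 = 104.000

104.0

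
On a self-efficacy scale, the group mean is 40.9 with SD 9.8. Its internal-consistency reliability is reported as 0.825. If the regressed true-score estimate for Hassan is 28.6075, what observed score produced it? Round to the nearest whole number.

26

T̂ = ρX + (1 − ρ)μ  ⇒  X = (T̂ − (1 − ρ)μ) / ρ
X = (28.6075 − 0.175 × 40.9) / 0.825 = (28.6075 − 7.1575) / 0.825 = 21.4500 / 0.825 = 26.00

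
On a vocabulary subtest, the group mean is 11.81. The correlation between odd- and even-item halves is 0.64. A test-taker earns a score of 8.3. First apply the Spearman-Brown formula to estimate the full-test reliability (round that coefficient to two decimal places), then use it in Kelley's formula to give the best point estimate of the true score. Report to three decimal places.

9.072

Spearman-Brown: ρ = 2r/(1 + r) = 2(0.64)/(1 + 0.64) = 1.280/1.64 = 0.7805 → 0.78
T̂ = ρX + (1 − ρ)μ
  = 0.78 × 8.3 + 0.22 × 11.81
  = 6.474 + 2.5982
  = 9.0722
  ≈ 9.072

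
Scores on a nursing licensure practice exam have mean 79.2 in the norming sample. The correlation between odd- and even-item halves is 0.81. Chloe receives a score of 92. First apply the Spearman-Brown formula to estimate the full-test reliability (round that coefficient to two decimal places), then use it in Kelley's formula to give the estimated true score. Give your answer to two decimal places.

Spearman-Brown: ρ = 2r/(1 + r) = 2(0.81)/(1 + 0.81) = 1.620/1.81 = 0.8950 → 0.90
Kelley's formula gives T̂ = 0.90·92 + 0.10·79.2 = 82.80 + 7.920 = 90.720.

90.72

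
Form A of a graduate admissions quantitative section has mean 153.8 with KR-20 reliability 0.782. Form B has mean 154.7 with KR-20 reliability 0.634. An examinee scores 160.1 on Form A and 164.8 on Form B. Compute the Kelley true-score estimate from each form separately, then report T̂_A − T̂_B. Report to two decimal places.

-2.38

T̂_A = 0.782(160.1) + 0.218(153.8) = 158.7266
T̂_B = 0.634(164.8) + 0.366(154.7) = 161.1034
T̂_A − T̂_B = -2.3768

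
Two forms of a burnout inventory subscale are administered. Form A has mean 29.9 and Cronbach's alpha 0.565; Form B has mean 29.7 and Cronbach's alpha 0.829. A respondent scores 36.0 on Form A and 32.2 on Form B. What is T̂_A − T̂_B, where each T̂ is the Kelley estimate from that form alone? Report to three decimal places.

T̂_A = 0.565(36.0) + 0.435(29.9) = 33.34650
T̂_B = 0.829(32.2) + 0.171(29.7) = 31.77250
T̂_A − T̂_B = 1.57400

1.574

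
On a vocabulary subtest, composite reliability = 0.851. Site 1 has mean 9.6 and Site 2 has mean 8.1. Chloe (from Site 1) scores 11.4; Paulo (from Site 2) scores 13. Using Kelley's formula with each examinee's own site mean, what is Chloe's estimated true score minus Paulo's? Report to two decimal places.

T̂_Chloe = 0.851(11.4) + 0.149(9.6) = 11.1318
T̂_Paulo = 0.851(13) + 0.149(8.1) = 12.2699
Difference = 11.1318 − 12.2699 = -1.1381

-1.14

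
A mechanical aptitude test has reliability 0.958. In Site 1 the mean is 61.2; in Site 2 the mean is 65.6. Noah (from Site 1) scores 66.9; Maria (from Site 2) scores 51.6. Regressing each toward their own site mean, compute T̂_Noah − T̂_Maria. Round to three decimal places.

T̂_Noah = 0.958(66.9) + 0.042(61.2) = 66.66060
T̂_Maria = 0.958(51.6) + 0.042(65.6) = 52.18800
Difference = 66.66060 − 52.18800 = 14.47260

14.473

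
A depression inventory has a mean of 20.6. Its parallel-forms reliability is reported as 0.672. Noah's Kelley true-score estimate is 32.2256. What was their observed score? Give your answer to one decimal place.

37.9

T̂ = ρX + (1 − ρ)μ  ⇒  X = (T̂ − (1 − ρ)μ) / ρ
X = (32.2256 − 0.328 × 20.6) / 0.672 = (32.2256 − 6.7568) / 0.672 = 25.4688 / 0.672 = 37.900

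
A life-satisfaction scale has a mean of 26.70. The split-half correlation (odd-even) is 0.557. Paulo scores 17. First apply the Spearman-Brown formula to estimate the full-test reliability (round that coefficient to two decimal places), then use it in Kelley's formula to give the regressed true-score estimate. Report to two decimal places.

Spearman-Brown: ρ = 2r/(1 + r) = 2(0.557)/(1 + 0.557) = 1.1140/1.557 = 0.7155 → 0.72
T̂ = 0.72(17) + 0.28(26.70) = 12.24 + 7.4760 = 19.716 → 19.72

19.72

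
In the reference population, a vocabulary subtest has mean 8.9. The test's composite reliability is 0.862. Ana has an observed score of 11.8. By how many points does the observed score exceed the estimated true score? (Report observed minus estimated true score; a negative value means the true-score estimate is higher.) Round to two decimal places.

Regress the observed score toward the mean by the unreliability: T̂ = 0.862·11.8 + 0.138·8.9 = 10.1716 + 1.2282 = 11.3998.
X − T̂ = 11.8 − 11.400 = 0.400 → 0.40

0.40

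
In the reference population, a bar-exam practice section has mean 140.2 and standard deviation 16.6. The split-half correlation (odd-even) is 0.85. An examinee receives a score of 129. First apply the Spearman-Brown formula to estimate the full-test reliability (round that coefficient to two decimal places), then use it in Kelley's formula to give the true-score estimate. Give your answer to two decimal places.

Spearman-Brown: ρ = 2r/(1 + r) = 2(0.85)/(1 + 0.85) = 1.700/1.85 = 0.9189 → 0.92
Weight the observed score by reliability and the mean by (1 − reliability): T̂ = 0.92·129 + 0.08·140.2 = 118.68 + 11.216 = 129.896.

129.90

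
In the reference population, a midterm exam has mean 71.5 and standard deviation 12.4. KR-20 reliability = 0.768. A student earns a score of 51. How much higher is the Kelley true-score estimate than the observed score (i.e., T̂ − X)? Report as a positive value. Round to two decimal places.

4.76

Weight the observed score by reliability and the mean by (1 − reliability): T̂ = 0.768·51 + 0.232·71.5 = 39.168 + 16.5880 = 55.7560.
T̂ − X = 55.756 − 51 = 4.756 → 4.76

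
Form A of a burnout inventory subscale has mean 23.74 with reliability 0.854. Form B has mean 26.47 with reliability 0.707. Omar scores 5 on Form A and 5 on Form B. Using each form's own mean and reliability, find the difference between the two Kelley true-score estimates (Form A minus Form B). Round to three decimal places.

T̂_A = 0.854(5) + 0.146(23.74) = 7.73604
T̂_B = 0.707(5) + 0.293(26.47) = 11.29071
T̂_A − T̂_B = -3.55467

-3.555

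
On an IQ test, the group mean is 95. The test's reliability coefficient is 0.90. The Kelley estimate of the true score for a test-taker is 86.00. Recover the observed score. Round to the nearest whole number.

85

T̂ = ρX + (1 − ρ)μ  ⇒  X = (T̂ − (1 − ρ)μ) / ρ
X = (86.00 − 0.10 × 95) / 0.90 = (86.00 − 9.50) / 0.90 = 76.50 / 0.90 = 85.00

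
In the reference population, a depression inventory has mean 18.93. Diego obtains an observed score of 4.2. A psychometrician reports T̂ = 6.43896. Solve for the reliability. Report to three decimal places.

0.848

T̂ = ρX + (1 − ρ)μ  ⇒  T̂ − μ = ρ(X − μ)
ρ = (T̂ − μ)/(X − μ) = (6.43896 − 18.93) / (4.2 − 18.93) = -12.49104 / -14.73 = 0.84800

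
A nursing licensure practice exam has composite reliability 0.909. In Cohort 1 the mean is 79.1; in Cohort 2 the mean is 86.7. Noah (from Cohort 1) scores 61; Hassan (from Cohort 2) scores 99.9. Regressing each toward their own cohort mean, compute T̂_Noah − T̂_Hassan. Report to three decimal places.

T̂_Noah = 0.909(61) + 0.091(79.1) = 62.64710
T̂_Hassan = 0.909(99.9) + 0.091(86.7) = 98.69880
Difference = 62.64710 − 98.69880 = -36.05170

-36.052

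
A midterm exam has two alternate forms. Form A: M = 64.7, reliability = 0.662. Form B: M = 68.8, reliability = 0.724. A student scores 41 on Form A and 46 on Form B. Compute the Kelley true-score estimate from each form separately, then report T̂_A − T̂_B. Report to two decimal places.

T̂_A = 0.662(41) + 0.338(64.7) = 49.0106
T̂_B = 0.724(46) + 0.276(68.8) = 52.2928
T̂_A − T̂_B = -3.2822

-3.28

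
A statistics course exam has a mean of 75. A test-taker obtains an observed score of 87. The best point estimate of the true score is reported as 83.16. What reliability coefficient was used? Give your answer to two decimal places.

T̂ = ρX + (1 − ρ)μ  ⇒  T̂ − μ = ρ(X − μ)
ρ = (T̂ − μ)/(X − μ) = (83.16 − 75) / (87 − 75) = 8.16 / 12.0 = 0.6800

0.68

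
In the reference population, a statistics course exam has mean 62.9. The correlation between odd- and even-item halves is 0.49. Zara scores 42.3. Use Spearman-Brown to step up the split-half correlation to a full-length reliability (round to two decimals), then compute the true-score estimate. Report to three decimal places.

49.304

Spearman-Brown: ρ = 2r/(1 + r) = 2(0.49)/(1 + 0.49) = 0.980/1.49 = 0.6577 → 0.66
Kelley's formula gives T̂ = 0.66·42.3 + 0.34·62.9 = 27.918 + 21.386 = 49.3040.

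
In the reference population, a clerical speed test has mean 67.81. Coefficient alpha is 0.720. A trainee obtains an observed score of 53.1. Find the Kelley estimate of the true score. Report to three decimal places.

T̂ = 0.720(53.1) + 0.280(67.81) = 38.2320 + 18.98680 = 57.2188 → 57.219

57.219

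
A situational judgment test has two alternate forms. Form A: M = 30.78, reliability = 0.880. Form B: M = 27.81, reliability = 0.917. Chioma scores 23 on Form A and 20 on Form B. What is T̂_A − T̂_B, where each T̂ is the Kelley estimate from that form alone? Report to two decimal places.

T̂_A = 0.880(23) + 0.120(30.78) = 23.9336
T̂_B = 0.917(20) + 0.083(27.81) = 20.6482
T̂_A − T̂_B = 3.2854

3.29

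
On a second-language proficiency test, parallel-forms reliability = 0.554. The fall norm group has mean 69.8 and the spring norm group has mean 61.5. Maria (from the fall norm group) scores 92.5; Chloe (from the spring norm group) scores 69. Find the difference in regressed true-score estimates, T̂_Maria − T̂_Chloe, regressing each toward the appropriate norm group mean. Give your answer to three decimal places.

T̂_Maria = 0.554(92.5) + 0.446(69.8) = 82.37580
T̂_Chloe = 0.554(69) + 0.446(61.5) = 65.65500
Difference = 82.37580 − 65.65500 = 16.72080

16.721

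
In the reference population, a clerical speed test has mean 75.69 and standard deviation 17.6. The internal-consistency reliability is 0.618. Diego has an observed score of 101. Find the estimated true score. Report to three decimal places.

91.332

Kelley's formula gives T̂ = 0.618·101 + 0.382·75.69 = 62.418 + 28.91358 = 91.3316.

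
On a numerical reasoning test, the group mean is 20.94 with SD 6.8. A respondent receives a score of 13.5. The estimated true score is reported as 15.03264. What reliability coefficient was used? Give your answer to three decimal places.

0.794

T̂ = ρX + (1 − ρ)μ  ⇒  T̂ − μ = ρ(X − μ)
ρ = (T̂ − μ)/(X − μ) = (15.03264 − 20.94) / (13.5 − 20.94) = -5.90736 / -7.44 = 0.79400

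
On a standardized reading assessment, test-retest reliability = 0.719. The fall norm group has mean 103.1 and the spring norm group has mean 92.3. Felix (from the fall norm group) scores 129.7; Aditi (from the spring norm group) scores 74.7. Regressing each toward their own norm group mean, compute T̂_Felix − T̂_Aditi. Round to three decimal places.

T̂_Felix = 0.719(129.7) + 0.281(103.1) = 122.22540
T̂_Aditi = 0.719(74.7) + 0.281(92.3) = 79.64560
Difference = 122.22540 − 79.64560 = 42.57980

42.580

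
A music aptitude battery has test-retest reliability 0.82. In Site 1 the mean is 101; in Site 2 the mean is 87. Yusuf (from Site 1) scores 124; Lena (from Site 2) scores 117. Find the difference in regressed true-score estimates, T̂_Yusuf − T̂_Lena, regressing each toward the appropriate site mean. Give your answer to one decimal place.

T̂_Yusuf = 0.82(124) + 0.18(101) = 119.860
T̂_Lena = 0.82(117) + 0.18(87) = 111.600
Difference = 119.860 − 111.600 = 8.260

8.3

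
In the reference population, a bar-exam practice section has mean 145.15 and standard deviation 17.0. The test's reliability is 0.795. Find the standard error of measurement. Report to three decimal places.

SEM = SD · √(1 − ρ) = 17.0 × √0.205 = 17.0 × 0.4528 = 7.6971

7.697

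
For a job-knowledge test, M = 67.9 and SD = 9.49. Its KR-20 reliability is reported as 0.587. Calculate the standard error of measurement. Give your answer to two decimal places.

6.10

SEM = SD · √(1 − ρ) = 9.49 × √0.413 = 9.49 × 0.6427 = 6.099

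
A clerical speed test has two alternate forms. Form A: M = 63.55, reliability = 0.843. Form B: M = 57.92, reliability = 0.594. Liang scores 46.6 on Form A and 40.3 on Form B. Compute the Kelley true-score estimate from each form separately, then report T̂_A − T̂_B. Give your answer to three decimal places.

1.807

T̂_A = 0.843(46.6) + 0.157(63.55) = 49.26115
T̂_B = 0.594(40.3) + 0.406(57.92) = 47.45372
T̂_A − T̂_B = 1.80743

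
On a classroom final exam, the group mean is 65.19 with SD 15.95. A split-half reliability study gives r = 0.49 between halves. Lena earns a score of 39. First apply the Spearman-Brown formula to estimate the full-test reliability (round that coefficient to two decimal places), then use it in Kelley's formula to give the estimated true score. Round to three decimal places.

Spearman-Brown: ρ = 2r/(1 + r) = 2(0.49)/(1 + 0.49) = 0.980/1.49 = 0.6577 → 0.66
T̂ = ρX + (1 − ρ)μ
  = 0.66 × 39 + 0.34 × 65.19
  = 25.74 + 22.1646
  = 47.9046
  ≈ 47.905

47.905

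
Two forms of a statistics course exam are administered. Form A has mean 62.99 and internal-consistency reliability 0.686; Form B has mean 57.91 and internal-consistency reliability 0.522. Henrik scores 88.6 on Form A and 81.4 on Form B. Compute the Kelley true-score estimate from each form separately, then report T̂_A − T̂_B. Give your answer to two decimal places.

10.39

T̂_A = 0.686(88.6) + 0.314(62.99) = 80.5585
T̂_B = 0.522(81.4) + 0.478(57.91) = 70.1718
T̂_A − T̂_B = 10.3867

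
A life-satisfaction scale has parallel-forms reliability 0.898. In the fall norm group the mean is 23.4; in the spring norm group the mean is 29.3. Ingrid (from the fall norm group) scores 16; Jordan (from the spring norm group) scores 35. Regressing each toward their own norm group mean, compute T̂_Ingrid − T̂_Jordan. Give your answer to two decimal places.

-17.66

T̂_Ingrid = 0.898(16) + 0.102(23.4) = 16.7548
T̂_Jordan = 0.898(35) + 0.102(29.3) = 34.4186
Difference = 16.7548 − 34.4186 = -17.6638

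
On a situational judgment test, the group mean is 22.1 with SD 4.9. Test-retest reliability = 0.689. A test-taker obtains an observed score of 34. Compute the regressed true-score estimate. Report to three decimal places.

T̂ = 0.689(34) + 0.311(22.1) = 23.426 + 6.8731 = 30.2991 → 30.299

30.299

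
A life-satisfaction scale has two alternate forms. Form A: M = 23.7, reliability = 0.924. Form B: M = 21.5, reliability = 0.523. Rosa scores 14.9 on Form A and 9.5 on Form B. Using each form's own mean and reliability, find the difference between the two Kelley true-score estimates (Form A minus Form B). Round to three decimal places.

T̂_A = 0.924(14.9) + 0.076(23.7) = 15.56880
T̂_B = 0.523(9.5) + 0.477(21.5) = 15.22400
T̂_A − T̂_B = 0.34480

0.345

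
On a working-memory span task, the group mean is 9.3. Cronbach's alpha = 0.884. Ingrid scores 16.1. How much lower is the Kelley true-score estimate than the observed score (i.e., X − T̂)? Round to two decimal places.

0.79

T̂ = 0.884(16.1) + 0.116(9.3) = 14.2324 + 1.0788 = 15.3112 → 15.311
X − T̂ = 16.1 − 15.311 = 0.789 → 0.79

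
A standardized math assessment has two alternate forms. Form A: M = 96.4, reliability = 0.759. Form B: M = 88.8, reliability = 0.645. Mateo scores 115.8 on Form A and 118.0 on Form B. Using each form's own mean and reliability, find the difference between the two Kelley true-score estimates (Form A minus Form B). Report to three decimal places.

3.491

T̂_A = 0.759(115.8) + 0.241(96.4) = 111.12460
T̂_B = 0.645(118.0) + 0.355(88.8) = 107.63400
T̂_A − T̂_B = 3.49060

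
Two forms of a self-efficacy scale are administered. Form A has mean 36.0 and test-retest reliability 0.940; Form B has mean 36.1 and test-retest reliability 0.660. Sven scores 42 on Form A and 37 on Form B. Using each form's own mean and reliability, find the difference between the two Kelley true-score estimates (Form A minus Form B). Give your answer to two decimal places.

T̂_A = 0.940(42) + 0.060(36.0) = 41.6400
T̂_B = 0.660(37) + 0.340(36.1) = 36.6940
T̂_A − T̂_B = 4.9460

4.95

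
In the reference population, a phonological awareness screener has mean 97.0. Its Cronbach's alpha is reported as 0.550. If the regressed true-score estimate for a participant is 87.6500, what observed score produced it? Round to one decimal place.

80.0

T̂ = ρX + (1 − ρ)μ  ⇒  X = (T̂ − (1 − ρ)μ) / ρ
X = (87.6500 − 0.450 × 97.0) / 0.550 = (87.6500 − 43.6500) / 0.550 = 44.0000 / 0.550 = 80.000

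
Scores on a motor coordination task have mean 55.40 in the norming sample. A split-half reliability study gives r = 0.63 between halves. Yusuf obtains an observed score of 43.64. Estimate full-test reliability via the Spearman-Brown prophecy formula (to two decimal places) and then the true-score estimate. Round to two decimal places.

46.34

Spearman-Brown: ρ = 2r/(1 + r) = 2(0.63)/(1 + 0.63) = 1.260/1.63 = 0.7730 → 0.77
Kelley's formula gives T̂ = 0.77·43.64 + 0.23·55.40 = 33.6028 + 12.7420 = 46.345.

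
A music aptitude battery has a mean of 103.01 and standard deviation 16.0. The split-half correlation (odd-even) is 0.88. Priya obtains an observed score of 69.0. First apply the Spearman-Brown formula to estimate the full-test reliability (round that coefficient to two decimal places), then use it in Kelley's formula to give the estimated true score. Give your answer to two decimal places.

Spearman-Brown: ρ = 2r/(1 + r) = 2(0.88)/(1 + 0.88) = 1.760/1.88 = 0.9362 → 0.94
T̂ = ρX + (1 − ρ)μ
  = 0.94 × 69.0 + 0.06 × 103.01
  = 64.860 + 6.1806
  = 71.041
  ≈ 71.04

71.04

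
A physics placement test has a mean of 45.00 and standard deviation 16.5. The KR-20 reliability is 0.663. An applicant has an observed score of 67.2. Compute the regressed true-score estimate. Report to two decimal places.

T̂ = 0.663(67.2) + 0.337(45.00) = 44.5536 + 15.16500 = 59.719 → 59.72

59.72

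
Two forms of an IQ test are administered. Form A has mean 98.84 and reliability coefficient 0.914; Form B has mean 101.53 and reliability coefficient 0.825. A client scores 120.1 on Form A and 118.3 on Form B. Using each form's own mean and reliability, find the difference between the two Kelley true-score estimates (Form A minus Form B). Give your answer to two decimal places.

T̂_A = 0.914(120.1) + 0.086(98.84) = 118.2716
T̂_B = 0.825(118.3) + 0.175(101.53) = 115.3653
T̂_A − T̂_B = 2.9064

2.91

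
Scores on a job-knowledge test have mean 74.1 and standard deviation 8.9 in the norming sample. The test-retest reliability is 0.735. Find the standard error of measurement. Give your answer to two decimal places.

4.58

SEM = SD · √(1 − ρ) = 8.9 × √0.265 = 8.9 × 0.5148 = 4.582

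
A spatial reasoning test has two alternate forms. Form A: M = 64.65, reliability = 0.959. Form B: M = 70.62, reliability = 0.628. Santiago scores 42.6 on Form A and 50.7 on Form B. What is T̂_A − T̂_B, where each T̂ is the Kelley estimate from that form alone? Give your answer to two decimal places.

T̂_A = 0.959(42.6) + 0.041(64.65) = 43.5041
T̂_B = 0.628(50.7) + 0.372(70.62) = 58.1102
T̂_A − T̂_B = -14.6062

-14.61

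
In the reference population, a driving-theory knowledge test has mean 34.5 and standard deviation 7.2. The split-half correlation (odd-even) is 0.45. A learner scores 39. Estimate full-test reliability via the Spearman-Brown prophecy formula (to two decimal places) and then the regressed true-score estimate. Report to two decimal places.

Spearman-Brown: ρ = 2r/(1 + r) = 2(0.45)/(1 + 0.45) = 0.900/1.45 = 0.6207 → 0.62
Regress the observed score toward the mean by the unreliability: T̂ = 0.62·39 + 0.38·34.5 = 24.18 + 13.110 = 37.290.

37.29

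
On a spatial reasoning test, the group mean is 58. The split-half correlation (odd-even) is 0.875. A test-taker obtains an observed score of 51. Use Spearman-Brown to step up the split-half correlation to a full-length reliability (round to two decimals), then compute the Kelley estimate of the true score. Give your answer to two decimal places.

Spearman-Brown: ρ = 2r/(1 + r) = 2(0.875)/(1 + 0.875) = 1.7500/1.875 = 0.9333 → 0.93
Kelley's formula gives T̂ = 0.93·51 + 0.07·58 = 47.43 + 4.06 = 51.490.

51.49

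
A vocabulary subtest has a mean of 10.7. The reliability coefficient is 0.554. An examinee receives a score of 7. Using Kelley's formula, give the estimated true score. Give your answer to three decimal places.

8.650

Regress the observed score toward the mean by the unreliability: T̂ = 0.554·7 + 0.446·10.7 = 3.878 + 4.7722 = 8.6502.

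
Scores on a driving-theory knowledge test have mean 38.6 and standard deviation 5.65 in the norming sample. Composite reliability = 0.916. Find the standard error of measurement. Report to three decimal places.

SEM = SD · √(1 − ρ) = 5.65 × √0.084 = 5.65 × 0.2898 = 1.6375

1.638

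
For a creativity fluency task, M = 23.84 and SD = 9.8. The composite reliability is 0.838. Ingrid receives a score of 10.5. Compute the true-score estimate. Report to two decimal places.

Weight the observed score by reliability and the mean by (1 − reliability): T̂ = 0.838·10.5 + 0.162·23.84 = 8.7990 + 3.86208 = 12.661.

12.66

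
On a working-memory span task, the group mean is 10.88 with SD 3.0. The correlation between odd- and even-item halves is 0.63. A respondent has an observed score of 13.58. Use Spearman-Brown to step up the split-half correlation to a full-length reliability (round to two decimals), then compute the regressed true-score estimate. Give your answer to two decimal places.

12.96

Spearman-Brown: ρ = 2r/(1 + r) = 2(0.63)/(1 + 0.63) = 1.260/1.63 = 0.7730 → 0.77
T̂ = 0.77(13.58) + 0.23(10.88) = 10.4566 + 2.5024 = 12.959 → 12.96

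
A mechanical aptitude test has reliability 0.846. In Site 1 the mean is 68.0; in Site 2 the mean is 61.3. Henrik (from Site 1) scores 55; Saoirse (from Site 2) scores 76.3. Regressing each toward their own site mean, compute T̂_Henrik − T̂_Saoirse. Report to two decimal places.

-16.99

T̂_Henrik = 0.846(55) + 0.154(68.0) = 57.0020
T̂_Saoirse = 0.846(76.3) + 0.154(61.3) = 73.9900
Difference = 57.0020 − 73.9900 = -16.9880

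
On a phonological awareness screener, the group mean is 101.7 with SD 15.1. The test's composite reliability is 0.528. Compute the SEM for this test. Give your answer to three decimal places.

SEM = SD · √(1 − ρ) = 15.1 × √0.472 = 15.1 × 0.6870 = 10.3740

10.374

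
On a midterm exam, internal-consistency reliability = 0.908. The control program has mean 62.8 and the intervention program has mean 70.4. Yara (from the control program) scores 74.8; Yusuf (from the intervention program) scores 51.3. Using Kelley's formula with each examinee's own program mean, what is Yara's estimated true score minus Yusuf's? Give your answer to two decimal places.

20.64

T̂_Yara = 0.908(74.8) + 0.092(62.8) = 73.6960
T̂_Yusuf = 0.908(51.3) + 0.092(70.4) = 53.0572
Difference = 73.6960 − 53.0572 = 20.6388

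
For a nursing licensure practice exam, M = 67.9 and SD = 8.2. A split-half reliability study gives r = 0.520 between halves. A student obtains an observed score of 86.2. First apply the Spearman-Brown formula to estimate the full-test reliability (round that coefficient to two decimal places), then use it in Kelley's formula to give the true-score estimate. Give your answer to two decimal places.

80.34

Spearman-Brown: ρ = 2r/(1 + r) = 2(0.520)/(1 + 0.520) = 1.0400/1.520 = 0.6842 → 0.68
T̂ = ρX + (1 − ρ)μ
  = 0.68 × 86.2 + 0.32 × 67.9
  = 58.616 + 21.728
  = 80.344
  ≈ 80.34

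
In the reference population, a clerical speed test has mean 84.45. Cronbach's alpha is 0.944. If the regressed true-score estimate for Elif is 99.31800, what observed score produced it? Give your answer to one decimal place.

T̂ = ρX + (1 − ρ)μ  ⇒  X = (T̂ − (1 − ρ)μ) / ρ
X = (99.31800 − 0.056 × 84.45) / 0.944 = (99.31800 − 4.72920) / 0.944 = 94.58880 / 0.944 = 100.200

100.2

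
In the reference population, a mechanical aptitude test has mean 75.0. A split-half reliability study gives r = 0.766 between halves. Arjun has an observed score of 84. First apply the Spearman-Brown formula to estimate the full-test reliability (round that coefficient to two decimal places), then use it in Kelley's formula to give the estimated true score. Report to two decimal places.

Spearman-Brown: ρ = 2r/(1 + r) = 2(0.766)/(1 + 0.766) = 1.5320/1.766 = 0.8675 → 0.87
T̂ = ρX + (1 − ρ)μ
  = 0.87 × 84 + 0.13 × 75.0
  = 73.08 + 9.750
  = 82.830
  ≈ 82.83

82.83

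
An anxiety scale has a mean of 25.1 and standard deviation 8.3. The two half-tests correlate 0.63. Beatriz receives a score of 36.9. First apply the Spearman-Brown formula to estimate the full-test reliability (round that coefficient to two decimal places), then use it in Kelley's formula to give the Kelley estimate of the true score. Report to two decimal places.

34.19

Spearman-Brown: ρ = 2r/(1 + r) = 2(0.63)/(1 + 0.63) = 1.260/1.63 = 0.7730 → 0.77
T̂ = 0.77(36.9) + 0.23(25.1) = 28.413 + 5.773 = 34.186 → 34.19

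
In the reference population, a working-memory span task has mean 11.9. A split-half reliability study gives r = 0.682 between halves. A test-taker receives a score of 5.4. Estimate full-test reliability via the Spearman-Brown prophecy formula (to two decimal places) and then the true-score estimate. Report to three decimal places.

6.635

Spearman-Brown: ρ = 2r/(1 + r) = 2(0.682)/(1 + 0.682) = 1.3640/1.682 = 0.8109 → 0.81
Weight the observed score by reliability and the mean by (1 − reliability): T̂ = 0.81·5.4 + 0.19·11.9 = 4.374 + 2.261 = 6.6350.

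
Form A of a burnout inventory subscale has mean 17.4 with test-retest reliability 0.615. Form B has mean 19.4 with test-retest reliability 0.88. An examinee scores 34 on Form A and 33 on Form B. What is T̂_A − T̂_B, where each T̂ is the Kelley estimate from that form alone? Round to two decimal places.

T̂_A = 0.615(34) + 0.385(17.4) = 27.6090
T̂_B = 0.88(33) + 0.12(19.4) = 31.3680
T̂_A − T̂_B = -3.7590

-3.76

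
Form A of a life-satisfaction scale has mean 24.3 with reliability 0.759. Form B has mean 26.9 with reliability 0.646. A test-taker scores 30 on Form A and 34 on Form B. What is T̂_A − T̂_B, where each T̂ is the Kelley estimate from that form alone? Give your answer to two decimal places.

-2.86

T̂_A = 0.759(30) + 0.241(24.3) = 28.6263
T̂_B = 0.646(34) + 0.354(26.9) = 31.4866
T̂_A − T̂_B = -2.8603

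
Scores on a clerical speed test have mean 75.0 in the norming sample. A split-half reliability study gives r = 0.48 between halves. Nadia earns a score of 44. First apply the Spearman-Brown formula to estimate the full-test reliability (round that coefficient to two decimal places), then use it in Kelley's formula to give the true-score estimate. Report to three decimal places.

Spearman-Brown: ρ = 2r/(1 + r) = 2(0.48)/(1 + 0.48) = 0.960/1.48 = 0.6486 → 0.65
T̂ = 0.65(44) + 0.35(75.0) = 28.60 + 26.250 = 54.8500 → 54.850

54.850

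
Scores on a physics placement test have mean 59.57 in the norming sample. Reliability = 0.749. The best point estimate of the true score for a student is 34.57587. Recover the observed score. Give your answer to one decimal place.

T̂ = ρX + (1 − ρ)μ  ⇒  X = (T̂ − (1 − ρ)μ) / ρ
X = (34.57587 − 0.251 × 59.57) / 0.749 = (34.57587 − 14.95207) / 0.749 = 19.62380 / 0.749 = 26.200

26.2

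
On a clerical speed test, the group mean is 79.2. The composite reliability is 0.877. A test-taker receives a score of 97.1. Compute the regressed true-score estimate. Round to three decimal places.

T̂ = ρX + (1 − ρ)μ
  = 0.877 × 97.1 + 0.123 × 79.2
  = 85.1567 + 9.7416
  = 94.8983
  ≈ 94.898

94.898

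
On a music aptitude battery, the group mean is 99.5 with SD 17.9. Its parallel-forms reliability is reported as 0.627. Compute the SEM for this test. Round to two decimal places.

10.93

SEM = SD · √(1 − ρ) = 17.9 × √0.373 = 17.9 × 0.6107 = 10.932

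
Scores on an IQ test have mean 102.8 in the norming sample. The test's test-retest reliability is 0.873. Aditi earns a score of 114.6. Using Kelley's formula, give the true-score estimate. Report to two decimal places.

113.10

Regress the observed score toward the mean by the unreliability: T̂ = 0.873·114.6 + 0.127·102.8 = 100.0458 + 13.0556 = 113.101.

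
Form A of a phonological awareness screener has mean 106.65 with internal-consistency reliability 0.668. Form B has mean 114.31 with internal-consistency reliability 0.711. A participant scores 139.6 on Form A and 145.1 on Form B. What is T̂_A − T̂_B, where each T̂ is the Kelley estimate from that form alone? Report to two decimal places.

-7.54

T̂_A = 0.668(139.6) + 0.332(106.65) = 128.6606
T̂_B = 0.711(145.1) + 0.289(114.31) = 136.2017
T̂_A − T̂_B = -7.5411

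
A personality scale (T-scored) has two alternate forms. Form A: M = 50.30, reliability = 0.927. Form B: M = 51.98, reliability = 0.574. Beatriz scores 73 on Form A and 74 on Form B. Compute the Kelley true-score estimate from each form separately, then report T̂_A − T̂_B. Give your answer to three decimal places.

T̂_A = 0.927(73) + 0.073(50.30) = 71.34290
T̂_B = 0.574(74) + 0.426(51.98) = 64.61948
T̂_A − T̂_B = 6.72342

6.723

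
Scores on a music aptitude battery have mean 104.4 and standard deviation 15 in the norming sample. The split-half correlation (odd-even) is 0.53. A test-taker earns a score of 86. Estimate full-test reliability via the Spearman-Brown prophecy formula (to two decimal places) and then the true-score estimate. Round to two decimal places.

91.70

Spearman-Brown: ρ = 2r/(1 + r) = 2(0.53)/(1 + 0.53) = 1.060/1.53 = 0.6928 → 0.69
Regress the observed score toward the mean by the unreliability: T̂ = 0.69·86 + 0.31·104.4 = 59.34 + 32.364 = 91.704.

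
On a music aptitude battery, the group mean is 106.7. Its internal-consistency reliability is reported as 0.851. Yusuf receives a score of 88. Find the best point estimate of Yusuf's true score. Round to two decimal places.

90.79

T̂ = ρX + (1 − ρ)μ
  = 0.851 × 88 + 0.149 × 106.7
  = 74.888 + 15.8983
  = 90.786
  ≈ 90.79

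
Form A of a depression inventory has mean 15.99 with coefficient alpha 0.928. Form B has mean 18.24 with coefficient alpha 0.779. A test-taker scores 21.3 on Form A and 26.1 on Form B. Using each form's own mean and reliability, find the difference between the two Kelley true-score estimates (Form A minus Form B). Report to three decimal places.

-3.445

T̂_A = 0.928(21.3) + 0.072(15.99) = 20.91768
T̂_B = 0.779(26.1) + 0.221(18.24) = 24.36294
T̂_A − T̂_B = -3.44526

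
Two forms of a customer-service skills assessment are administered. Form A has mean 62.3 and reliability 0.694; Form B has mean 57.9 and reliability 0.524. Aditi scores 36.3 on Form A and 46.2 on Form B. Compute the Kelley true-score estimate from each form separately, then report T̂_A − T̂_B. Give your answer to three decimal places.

-7.513

T̂_A = 0.694(36.3) + 0.306(62.3) = 44.25600
T̂_B = 0.524(46.2) + 0.476(57.9) = 51.76920
T̂_A − T̂_B = -7.51320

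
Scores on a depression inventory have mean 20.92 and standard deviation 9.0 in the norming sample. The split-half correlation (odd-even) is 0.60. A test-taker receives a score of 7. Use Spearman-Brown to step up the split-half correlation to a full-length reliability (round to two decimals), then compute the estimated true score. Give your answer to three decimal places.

Spearman-Brown: ρ = 2r/(1 + r) = 2(0.60)/(1 + 0.60) = 1.200/1.60 = 0.7500 → 0.75
T̂ = ρX + (1 − ρ)μ
  = 0.75 × 7 + 0.25 × 20.92
  = 5.25 + 5.2300
  = 10.4800
  ≈ 10.480

10.480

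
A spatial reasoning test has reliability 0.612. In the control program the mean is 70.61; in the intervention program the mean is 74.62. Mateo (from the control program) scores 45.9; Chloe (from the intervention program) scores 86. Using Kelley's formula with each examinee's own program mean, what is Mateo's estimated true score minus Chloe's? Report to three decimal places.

T̂_Mateo = 0.612(45.9) + 0.388(70.61) = 55.48748
T̂_Chloe = 0.612(86) + 0.388(74.62) = 81.58456
Difference = 55.48748 − 81.58456 = -26.09708

-26.097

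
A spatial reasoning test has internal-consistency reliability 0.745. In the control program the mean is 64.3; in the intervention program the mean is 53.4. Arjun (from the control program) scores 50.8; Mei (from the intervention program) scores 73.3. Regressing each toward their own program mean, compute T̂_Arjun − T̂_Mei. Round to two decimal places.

-13.98

T̂_Arjun = 0.745(50.8) + 0.255(64.3) = 54.2425
T̂_Mei = 0.745(73.3) + 0.255(53.4) = 68.2255
Difference = 54.2425 − 68.2255 = -13.9830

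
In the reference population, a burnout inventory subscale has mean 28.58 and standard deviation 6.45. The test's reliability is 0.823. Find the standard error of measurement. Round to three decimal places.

SEM = SD · √(1 − ρ) = 6.45 × √0.177 = 6.45 × 0.4207 = 2.7136

2.714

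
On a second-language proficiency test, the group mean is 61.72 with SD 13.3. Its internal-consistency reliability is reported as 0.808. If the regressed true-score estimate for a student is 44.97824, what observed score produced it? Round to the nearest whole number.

T̂ = ρX + (1 − ρ)μ  ⇒  X = (T̂ − (1 − ρ)μ) / ρ
X = (44.97824 − 0.192 × 61.72) / 0.808 = (44.97824 − 11.85024) / 0.808 = 33.12800 / 0.808 = 41.00

41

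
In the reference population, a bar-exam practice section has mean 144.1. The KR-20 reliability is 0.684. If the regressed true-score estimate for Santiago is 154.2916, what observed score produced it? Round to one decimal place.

159.0

T̂ = ρX + (1 − ρ)μ  ⇒  X = (T̂ − (1 − ρ)μ) / ρ
X = (154.2916 − 0.316 × 144.1) / 0.684 = (154.2916 − 45.5356) / 0.684 = 108.7560 / 0.684 = 159.000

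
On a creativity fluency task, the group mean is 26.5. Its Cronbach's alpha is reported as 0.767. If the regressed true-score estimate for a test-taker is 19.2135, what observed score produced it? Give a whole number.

17

T̂ = ρX + (1 − ρ)μ  ⇒  X = (T̂ − (1 − ρ)μ) / ρ
X = (19.2135 − 0.233 × 26.5) / 0.767 = (19.2135 − 6.1745) / 0.767 = 13.0390 / 0.767 = 17.00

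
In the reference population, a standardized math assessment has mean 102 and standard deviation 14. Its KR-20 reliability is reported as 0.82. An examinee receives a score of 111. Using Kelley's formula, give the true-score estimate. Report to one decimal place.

109.4

T̂ = ρX + (1 − ρ)μ
  = 0.82 × 111 + 0.18 × 102
  = 91.02 + 18.36
  = 109.38
  ≈ 109.4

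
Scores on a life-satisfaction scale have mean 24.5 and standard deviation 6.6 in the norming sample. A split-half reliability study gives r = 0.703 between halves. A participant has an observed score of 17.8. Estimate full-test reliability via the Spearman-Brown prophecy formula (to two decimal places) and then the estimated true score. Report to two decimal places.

18.94

Spearman-Brown: ρ = 2r/(1 + r) = 2(0.703)/(1 + 0.703) = 1.4060/1.703 = 0.8256 → 0.83
Kelley's formula gives T̂ = 0.83·17.8 + 0.17·24.5 = 14.774 + 4.165 = 18.939.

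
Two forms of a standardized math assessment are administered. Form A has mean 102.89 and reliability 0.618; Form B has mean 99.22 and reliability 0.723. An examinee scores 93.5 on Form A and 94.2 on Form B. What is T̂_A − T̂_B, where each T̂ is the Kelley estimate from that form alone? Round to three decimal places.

T̂_A = 0.618(93.5) + 0.382(102.89) = 97.08698
T̂_B = 0.723(94.2) + 0.277(99.22) = 95.59054
T̂_A − T̂_B = 1.49644

1.496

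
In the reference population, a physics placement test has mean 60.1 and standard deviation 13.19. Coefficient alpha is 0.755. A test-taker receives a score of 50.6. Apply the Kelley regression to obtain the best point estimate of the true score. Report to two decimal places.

52.93

T̂ = ρX + (1 − ρ)μ
  = 0.755 × 50.6 + 0.245 × 60.1
  = 38.2030 + 14.7245
  = 52.928
  ≈ 52.93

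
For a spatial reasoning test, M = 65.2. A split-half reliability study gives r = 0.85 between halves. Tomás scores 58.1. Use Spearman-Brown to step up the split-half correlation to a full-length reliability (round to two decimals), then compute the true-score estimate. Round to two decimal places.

58.67

Spearman-Brown: ρ = 2r/(1 + r) = 2(0.85)/(1 + 0.85) = 1.700/1.85 = 0.9189 → 0.92
T̂ = 0.92(58.1) + 0.08(65.2) = 53.452 + 5.216 = 58.668 → 58.67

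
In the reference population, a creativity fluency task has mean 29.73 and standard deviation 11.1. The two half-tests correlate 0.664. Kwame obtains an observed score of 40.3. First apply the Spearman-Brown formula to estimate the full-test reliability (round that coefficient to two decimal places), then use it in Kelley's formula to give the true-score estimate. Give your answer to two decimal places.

38.19

Spearman-Brown: ρ = 2r/(1 + r) = 2(0.664)/(1 + 0.664) = 1.3280/1.664 = 0.7981 → 0.80
T̂ = 0.80(40.3) + 0.20(29.73) = 32.240 + 5.9460 = 38.186 → 38.19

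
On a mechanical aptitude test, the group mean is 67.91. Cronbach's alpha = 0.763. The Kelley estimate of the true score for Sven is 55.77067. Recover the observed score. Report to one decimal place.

T̂ = ρX + (1 − ρ)μ  ⇒  X = (T̂ − (1 − ρ)μ) / ρ
X = (55.77067 − 0.237 × 67.91) / 0.763 = (55.77067 − 16.09467) / 0.763 = 39.67600 / 0.763 = 52.000

52.0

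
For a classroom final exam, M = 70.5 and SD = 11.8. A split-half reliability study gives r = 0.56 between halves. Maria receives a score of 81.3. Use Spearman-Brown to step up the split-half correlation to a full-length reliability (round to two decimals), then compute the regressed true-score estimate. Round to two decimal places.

78.28

Spearman-Brown: ρ = 2r/(1 + r) = 2(0.56)/(1 + 0.56) = 1.120/1.56 = 0.7179 → 0.72
T̂ = 0.72(81.3) + 0.28(70.5) = 58.536 + 19.740 = 78.276 → 78.28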